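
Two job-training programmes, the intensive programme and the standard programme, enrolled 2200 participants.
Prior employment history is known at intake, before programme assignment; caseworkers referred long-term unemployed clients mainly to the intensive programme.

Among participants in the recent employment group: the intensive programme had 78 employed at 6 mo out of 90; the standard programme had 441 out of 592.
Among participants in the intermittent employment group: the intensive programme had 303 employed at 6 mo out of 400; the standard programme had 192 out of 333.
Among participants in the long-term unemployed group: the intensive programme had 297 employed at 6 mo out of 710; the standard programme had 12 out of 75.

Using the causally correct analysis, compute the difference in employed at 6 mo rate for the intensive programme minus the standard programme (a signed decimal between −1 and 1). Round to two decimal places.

+0.19

Prior employment history satisfies the back-door criterion: it is not a descendant of the programme, and it blocks the spurious path from programme to outcome. Adjusting for it (i.e., using the within-prior employment history rates) gives the causal effect.
Adjusting over the population distribution of prior employment history: 0.310·(0.867−0.745) + 0.333·(0.757−0.577) + 0.357·(0.418−0.160) = +0.190.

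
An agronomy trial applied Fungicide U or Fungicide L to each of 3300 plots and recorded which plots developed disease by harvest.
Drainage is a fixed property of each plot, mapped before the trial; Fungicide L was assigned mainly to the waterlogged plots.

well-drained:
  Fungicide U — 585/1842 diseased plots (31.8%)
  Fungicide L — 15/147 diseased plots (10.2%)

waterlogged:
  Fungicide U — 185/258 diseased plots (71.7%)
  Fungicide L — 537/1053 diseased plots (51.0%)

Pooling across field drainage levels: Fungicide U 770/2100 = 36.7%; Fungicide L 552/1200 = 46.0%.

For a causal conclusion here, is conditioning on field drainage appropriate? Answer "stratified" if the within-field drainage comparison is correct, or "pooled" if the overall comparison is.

stratified

Field drainage satisfies the back-door criterion: it is not a descendant of the fungicide, and it blocks the spurious path from fungicide to outcome. Adjusting for it (i.e., using the within-field drainage rates) gives the causal effect.
Within each level — well-drained: 31.8% vs 10.2%; waterlogged: 71.7% vs 51.0% — Fungicide L is lower every time.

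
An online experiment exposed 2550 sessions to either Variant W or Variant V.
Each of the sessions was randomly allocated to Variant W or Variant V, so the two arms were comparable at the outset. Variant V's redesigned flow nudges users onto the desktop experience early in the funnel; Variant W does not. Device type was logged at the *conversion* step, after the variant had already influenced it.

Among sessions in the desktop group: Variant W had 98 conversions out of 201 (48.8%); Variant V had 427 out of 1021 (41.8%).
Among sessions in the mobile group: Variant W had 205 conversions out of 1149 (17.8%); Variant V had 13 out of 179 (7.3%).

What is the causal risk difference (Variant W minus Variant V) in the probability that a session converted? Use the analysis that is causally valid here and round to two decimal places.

The distribution of device type is itself part of what the variant does — it is an intermediate outcome. Holding it fixed would remove that part of the effect; the total effect is the pooled difference.
The causal difference is the pooled difference: 0.224 − 0.367 = -0.142.

-0.14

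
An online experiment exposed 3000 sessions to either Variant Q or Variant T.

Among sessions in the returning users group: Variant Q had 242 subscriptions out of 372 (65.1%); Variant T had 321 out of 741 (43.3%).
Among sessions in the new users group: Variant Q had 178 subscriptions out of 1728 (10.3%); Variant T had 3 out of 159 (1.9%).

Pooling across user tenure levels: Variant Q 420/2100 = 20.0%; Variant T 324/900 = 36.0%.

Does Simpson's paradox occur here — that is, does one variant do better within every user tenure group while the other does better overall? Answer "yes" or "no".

Within each user tenure level (returning users 65.1% vs 43.3%; new users 10.3% vs 1.9%), Variant Q has the higher rate every time. Pooled: 20.0% vs 36.0% — Variant T has the higher rate overall. The two comparisons disagree.

yes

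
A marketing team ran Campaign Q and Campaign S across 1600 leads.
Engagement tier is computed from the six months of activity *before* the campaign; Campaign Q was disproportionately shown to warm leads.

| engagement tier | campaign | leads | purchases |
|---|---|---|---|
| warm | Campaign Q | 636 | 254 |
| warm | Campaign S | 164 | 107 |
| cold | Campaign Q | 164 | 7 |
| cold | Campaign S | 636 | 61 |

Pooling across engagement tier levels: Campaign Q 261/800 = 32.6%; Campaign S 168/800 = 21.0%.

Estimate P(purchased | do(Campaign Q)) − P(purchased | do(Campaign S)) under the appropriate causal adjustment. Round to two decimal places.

-0.15

Since engagement tier is a pre-existing factor (not a product of the campaign) and it affects the outcome on its own, it is a confounder. The stratified rates, not the pooled rate, identify the causal effect.
Adjusting over the population distribution of engagement tier: 0.500·(0.399−0.652) + 0.500·(0.043−0.096) = -0.153.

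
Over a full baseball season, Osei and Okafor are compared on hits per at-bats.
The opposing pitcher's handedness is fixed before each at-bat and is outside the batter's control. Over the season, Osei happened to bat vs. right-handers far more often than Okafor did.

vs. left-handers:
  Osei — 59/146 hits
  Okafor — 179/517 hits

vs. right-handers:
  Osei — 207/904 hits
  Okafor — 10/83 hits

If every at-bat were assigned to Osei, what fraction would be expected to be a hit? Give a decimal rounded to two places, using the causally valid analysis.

The stratified and pooled comparisons disagree (Osei wins within each pitcher handedness; Okafor wins overall), so the answer turns on the causal role of pitcher handedness.
Since pitcher handedness is a pre-existing factor (not a product of the player) and it affects the outcome on its own, it is a confounder. The stratified rates, not the pooled rate, identify the causal effect.
Standardising Osei to the population pitcher handedness mix: 0.402·59/146 + 0.598·207/904 = 0.299.

0.30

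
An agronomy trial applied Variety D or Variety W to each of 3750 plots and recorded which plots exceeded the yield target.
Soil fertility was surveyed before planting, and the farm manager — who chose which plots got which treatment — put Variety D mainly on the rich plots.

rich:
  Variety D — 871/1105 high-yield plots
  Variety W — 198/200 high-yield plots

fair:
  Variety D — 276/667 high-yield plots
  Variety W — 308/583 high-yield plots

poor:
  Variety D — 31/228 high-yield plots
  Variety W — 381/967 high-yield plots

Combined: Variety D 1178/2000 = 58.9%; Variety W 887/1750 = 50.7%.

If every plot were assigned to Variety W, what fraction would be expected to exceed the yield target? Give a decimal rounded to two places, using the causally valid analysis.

0.65

Here soil fertility is a common cause — it drives both which variety a case falls under and the outcome. The crude comparison mixes populations; the stratum-specific rates are the causally relevant ones.
Standardising Variety W to the population soil fertility mix: 0.348·198/200 + 0.333·308/583 + 0.319·381/967 = 0.646.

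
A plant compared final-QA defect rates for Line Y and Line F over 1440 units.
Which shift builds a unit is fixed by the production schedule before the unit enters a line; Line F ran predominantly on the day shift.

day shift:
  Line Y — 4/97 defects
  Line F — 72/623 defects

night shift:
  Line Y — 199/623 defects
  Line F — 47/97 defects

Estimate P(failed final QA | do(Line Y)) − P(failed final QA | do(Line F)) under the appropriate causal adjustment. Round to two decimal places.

The shift-specific comparison favours Line Y throughout, but the pooled figures favour Line F. The question is whether to condition on shift.
Shift differs across lines for reasons unrelated to any effect of the line itself, and it separately predicts the outcome — a classic confounder. We must compare within shift levels.
Adjusting over the population distribution of shift: 0.500·(0.041−0.116) + 0.500·(0.319−0.485) = -0.120.

-0.12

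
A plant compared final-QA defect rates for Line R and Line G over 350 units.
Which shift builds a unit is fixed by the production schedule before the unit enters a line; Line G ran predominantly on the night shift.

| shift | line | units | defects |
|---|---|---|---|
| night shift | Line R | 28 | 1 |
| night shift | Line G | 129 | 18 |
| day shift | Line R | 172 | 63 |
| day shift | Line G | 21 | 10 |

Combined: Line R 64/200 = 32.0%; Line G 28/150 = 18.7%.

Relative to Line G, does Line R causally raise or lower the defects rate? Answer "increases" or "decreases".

Within every shift level Line R has the lower rate, yet pooled Line G does — Simpson's reversal.
Shift is set before the line has any effect — it is not caused by the line — and it independently drives the outcome. That makes it a confounder, so the causal comparison is within shift levels.
Within each level — night shift: 3.6% vs 14.0%; day shift: 36.6% vs 47.6% — Line R is lower every time.

decreases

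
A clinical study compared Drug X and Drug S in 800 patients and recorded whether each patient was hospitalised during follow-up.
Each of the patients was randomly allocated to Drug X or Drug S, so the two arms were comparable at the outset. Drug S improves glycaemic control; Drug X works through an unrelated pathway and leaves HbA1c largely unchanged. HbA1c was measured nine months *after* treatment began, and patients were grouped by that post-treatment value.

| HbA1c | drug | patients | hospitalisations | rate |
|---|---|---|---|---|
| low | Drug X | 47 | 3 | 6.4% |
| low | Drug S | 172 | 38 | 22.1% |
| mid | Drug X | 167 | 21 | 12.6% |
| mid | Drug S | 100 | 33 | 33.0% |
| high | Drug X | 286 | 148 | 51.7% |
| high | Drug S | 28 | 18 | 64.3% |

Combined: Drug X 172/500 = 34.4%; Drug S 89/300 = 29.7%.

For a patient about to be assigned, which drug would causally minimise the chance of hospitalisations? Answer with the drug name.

Drug S

Drug X is lower inside every HbA1c stratum but Drug S is lower in aggregate. Whether to stratify depends on how HbA1c relates to the drug.
HbA1c is downstream of the drug. One should not condition on a consequence of treatment, so the overall rates are the right comparison.
Pooled: Drug X 34.4% vs Drug S 29.7%; Drug S is lower overall.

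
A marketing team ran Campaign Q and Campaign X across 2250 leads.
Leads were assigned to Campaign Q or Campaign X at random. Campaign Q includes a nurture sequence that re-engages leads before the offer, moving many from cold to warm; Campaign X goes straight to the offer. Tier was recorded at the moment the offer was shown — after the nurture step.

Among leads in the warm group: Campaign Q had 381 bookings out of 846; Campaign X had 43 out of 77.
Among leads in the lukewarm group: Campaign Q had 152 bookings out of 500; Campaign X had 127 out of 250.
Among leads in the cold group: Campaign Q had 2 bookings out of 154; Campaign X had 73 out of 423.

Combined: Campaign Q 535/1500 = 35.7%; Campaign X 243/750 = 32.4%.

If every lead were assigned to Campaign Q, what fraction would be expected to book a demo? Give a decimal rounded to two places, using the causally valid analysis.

Within every engagement tier level Campaign X has the higher rate, yet pooled Campaign Q does — Simpson's reversal.
Engagement tier lies on the pathway campaign → engagement tier → outcome, so adjusting for it blocks the indirect effect. For the total causal effect of campaign, use the unadjusted pooled rates.
So P(outcome | do(Campaign Q)) is just the pooled rate for Campaign Q: 535/1500 = 0.357.

0.36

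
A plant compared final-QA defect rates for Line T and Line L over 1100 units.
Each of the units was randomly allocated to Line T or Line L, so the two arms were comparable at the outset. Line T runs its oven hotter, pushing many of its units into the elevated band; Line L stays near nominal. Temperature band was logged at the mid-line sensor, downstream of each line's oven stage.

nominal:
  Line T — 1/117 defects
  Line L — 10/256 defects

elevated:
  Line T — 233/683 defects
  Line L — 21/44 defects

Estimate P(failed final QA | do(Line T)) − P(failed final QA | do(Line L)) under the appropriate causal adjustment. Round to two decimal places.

+0.19

In-process temperature band lies on the pathway line → in-process temperature band → outcome, so adjusting for it blocks the indirect effect. For the total causal effect of line, use the unadjusted pooled rates.
The causal difference is the pooled difference: 0.292 − 0.103 = +0.189.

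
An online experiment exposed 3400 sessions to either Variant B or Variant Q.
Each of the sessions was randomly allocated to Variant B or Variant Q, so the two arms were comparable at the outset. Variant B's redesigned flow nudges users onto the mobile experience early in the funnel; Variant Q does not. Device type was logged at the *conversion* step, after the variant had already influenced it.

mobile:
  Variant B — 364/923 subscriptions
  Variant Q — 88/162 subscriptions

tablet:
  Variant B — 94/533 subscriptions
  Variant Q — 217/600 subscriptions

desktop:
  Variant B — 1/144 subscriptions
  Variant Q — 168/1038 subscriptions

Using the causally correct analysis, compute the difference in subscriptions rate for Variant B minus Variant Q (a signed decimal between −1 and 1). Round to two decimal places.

The stratified and pooled comparisons disagree (Variant Q wins within each device type; Variant B wins overall), so the answer turns on the causal role of device type.
Device type here is a post-treatment variable shaped by the variant; conditioning on it would introduce bias rather than remove it. The overall comparison is the causal one.
The causal difference is the pooled difference: 0.287 − 0.263 = +0.024.

+0.02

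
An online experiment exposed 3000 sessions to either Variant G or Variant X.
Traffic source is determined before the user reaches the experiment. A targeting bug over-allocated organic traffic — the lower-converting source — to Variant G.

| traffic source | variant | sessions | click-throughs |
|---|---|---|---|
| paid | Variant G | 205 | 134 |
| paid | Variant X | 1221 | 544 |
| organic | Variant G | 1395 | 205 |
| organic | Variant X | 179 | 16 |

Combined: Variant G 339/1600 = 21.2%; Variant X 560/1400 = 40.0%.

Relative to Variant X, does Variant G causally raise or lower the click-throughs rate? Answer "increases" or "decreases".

increases

Within every traffic source level Variant G has the higher rate, yet pooled Variant X does — Simpson's reversal.
Since traffic source is a pre-existing factor (not a product of the variant) and it affects the outcome on its own, it is a confounder. The stratified rates, not the pooled rate, identify the causal effect.
Within each level — paid: 65.4% vs 44.6%; organic: 14.7% vs 8.9% — Variant G is higher every time.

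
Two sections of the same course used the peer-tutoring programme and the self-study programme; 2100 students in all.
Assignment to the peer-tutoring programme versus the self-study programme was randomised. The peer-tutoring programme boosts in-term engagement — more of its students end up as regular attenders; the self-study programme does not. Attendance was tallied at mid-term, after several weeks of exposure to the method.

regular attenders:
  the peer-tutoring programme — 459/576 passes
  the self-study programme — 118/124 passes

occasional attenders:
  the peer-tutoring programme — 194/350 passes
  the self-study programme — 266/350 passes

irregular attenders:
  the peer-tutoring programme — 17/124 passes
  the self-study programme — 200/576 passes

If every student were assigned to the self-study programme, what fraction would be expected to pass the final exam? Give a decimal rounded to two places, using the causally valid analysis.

0.56

Within every mid-term attendance level the self-study programme has the higher rate, yet pooled the peer-tutoring programme does — Simpson's reversal.
Mid-term attendance is recorded after the teaching method and is itself shifted by it — it sits on the causal path from teaching method to outcome. Conditioning on a mediator would strip out part of the effect we want; the pooled comparison gives the total causal effect.
So P(outcome | do(the self-study programme)) is just the pooled rate for the self-study programme: 584/1050 = 0.556.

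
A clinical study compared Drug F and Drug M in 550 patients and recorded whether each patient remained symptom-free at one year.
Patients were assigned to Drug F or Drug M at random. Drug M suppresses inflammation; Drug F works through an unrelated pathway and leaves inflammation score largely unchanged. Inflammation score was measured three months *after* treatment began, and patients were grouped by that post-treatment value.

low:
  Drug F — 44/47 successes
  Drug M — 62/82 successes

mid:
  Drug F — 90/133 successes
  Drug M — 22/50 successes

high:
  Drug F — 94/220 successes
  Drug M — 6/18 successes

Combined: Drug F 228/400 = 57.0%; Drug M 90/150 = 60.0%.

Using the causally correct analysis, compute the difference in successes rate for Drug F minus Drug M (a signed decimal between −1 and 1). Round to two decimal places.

Inflammation score is recorded after the drug and is itself shifted by it — it sits on the causal path from drug to outcome. Conditioning on a mediator would strip out part of the effect we want; the pooled comparison gives the total causal effect.
The causal difference is the pooled difference: 0.570 − 0.600 = -0.030.

-0.03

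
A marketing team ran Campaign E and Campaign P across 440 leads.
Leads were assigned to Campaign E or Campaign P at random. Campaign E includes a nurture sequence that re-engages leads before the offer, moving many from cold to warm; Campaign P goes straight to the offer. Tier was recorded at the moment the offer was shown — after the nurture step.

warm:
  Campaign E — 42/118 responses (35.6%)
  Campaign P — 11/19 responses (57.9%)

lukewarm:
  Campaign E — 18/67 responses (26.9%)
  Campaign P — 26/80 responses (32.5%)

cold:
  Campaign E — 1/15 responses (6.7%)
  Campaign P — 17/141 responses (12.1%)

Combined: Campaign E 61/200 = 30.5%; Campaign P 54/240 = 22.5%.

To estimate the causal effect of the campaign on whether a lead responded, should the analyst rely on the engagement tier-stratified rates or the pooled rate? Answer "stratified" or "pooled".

The engagement tier-specific comparison favours Campaign P throughout, but the pooled figures favour Campaign E. The question is whether to condition on engagement tier.
Because the campaign influences engagement tier, engagement tier is a post-treatment mediator, not a confounder. Stratifying on it would bias the estimate; the causal effect is the crude pooled difference.
Pooled: Campaign E 30.5% vs Campaign P 22.5%; Campaign E is higher overall.

pooled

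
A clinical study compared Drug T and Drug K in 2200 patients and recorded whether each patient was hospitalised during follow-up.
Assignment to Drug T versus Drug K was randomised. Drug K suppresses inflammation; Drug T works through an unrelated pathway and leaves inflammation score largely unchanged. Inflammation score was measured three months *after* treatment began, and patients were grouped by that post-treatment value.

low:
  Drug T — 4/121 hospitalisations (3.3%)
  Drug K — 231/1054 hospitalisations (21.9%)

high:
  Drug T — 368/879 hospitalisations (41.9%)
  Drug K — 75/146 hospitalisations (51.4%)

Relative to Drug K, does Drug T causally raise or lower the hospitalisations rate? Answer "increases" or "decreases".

Within every inflammation score level Drug T has the lower rate, yet pooled Drug K does — Simpson's reversal.
Stratifying would compare drugs among patients the drugs themselves sorted into inflammation score groups — a form of selection on an intermediate. The unconditioned pooled rates give the total causal effect.
Pooled: Drug T 37.2% vs Drug K 25.5%; Drug K is lower overall.

increases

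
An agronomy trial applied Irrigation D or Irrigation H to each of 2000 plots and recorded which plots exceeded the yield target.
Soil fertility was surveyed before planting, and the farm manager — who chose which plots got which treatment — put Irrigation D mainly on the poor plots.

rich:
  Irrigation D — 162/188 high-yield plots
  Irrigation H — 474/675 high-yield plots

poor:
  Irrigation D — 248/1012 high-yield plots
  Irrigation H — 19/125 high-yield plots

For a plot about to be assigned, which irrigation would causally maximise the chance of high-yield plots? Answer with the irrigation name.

Irrigation D

Soil fertility satisfies the back-door criterion: it is not a descendant of the irrigation, and it blocks the spurious path from irrigation to outcome. Adjusting for it (i.e., using the within-soil fertility rates) gives the causal effect.
Within each level — rich: 86.2% vs 70.2%; poor: 24.5% vs 15.2% — Irrigation D is higher every time.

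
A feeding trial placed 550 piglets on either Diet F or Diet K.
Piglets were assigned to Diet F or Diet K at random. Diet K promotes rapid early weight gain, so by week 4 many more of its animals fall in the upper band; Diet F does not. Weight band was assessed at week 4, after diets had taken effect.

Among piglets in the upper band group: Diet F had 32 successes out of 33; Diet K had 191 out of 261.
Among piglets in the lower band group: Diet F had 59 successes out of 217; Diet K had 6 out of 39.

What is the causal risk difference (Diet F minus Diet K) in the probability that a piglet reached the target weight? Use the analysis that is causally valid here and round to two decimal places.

Week-4 weight band is recorded after the diet and is itself shifted by it — it sits on the causal path from diet to outcome. Conditioning on a mediator would strip out part of the effect we want; the pooled comparison gives the total causal effect.
The causal difference is the pooled difference: 0.364 − 0.657 = -0.293.

-0.29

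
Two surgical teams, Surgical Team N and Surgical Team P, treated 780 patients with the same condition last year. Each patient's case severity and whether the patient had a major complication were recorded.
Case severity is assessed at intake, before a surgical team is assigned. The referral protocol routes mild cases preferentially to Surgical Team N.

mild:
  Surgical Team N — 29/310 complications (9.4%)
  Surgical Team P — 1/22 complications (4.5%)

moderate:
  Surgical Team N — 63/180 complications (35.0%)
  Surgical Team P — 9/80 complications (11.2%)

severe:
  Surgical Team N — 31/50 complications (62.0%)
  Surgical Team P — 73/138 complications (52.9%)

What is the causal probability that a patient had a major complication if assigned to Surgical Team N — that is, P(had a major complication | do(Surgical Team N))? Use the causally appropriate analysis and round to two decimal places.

0.31

The stratified and pooled comparisons disagree (Surgical Team P wins within each case severity; Surgical Team N wins overall), so the answer turns on the causal role of case severity.
Since case severity is a pre-existing factor (not a product of the surgical team) and it affects the outcome on its own, it is a confounder. The stratified rates, not the pooled rate, identify the causal effect.
Standardising Surgical Team N to the population case severity mix: 0.426·29/310 + 0.333·63/180 + 0.241·31/50 = 0.306.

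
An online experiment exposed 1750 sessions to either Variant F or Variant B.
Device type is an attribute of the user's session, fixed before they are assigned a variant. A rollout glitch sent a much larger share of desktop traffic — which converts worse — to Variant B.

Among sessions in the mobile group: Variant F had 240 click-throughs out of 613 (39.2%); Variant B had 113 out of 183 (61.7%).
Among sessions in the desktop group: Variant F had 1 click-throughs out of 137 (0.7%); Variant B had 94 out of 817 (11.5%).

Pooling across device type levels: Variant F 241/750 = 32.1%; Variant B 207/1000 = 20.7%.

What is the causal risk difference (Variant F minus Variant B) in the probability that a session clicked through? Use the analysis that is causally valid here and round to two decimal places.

Here device type is a common cause — it drives both which variant a case falls under and the outcome. The crude comparison mixes populations; the stratum-specific rates are the causally relevant ones.
Adjusting over the population distribution of device type: 0.455·(0.392−0.617) + 0.545·(0.007−0.115) = -0.162.

-0.16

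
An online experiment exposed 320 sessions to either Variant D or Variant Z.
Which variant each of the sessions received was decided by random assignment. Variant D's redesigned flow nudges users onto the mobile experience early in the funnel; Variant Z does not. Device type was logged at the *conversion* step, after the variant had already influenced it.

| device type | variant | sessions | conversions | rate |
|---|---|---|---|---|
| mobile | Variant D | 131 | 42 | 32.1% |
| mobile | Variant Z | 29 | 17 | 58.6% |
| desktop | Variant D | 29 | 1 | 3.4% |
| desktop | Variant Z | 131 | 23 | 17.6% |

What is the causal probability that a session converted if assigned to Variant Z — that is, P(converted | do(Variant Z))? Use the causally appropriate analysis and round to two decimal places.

0.25

The device type-specific comparison favours Variant Z throughout, but the pooled figures favour Variant D. The question is whether to condition on device type.
Because the variant influences device type, device type is a post-treatment mediator, not a confounder. Stratifying on it would bias the estimate; the causal effect is the crude pooled difference.
So P(outcome | do(Variant Z)) is just the pooled rate for Variant Z: 40/160 = 0.250.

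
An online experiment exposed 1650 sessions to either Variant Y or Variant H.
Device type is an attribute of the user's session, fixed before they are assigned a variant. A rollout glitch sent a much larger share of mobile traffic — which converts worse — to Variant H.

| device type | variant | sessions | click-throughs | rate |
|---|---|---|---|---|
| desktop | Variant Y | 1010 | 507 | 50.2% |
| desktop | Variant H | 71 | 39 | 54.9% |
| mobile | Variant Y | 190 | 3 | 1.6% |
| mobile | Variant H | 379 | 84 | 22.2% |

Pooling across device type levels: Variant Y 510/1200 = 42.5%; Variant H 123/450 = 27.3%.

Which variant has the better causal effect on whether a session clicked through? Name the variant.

Within every device type level Variant H has the higher rate, yet pooled Variant Y does — Simpson's reversal.
Here device type is a common cause — it drives both which variant a case falls under and the outcome. The crude comparison mixes populations; the stratum-specific rates are the causally relevant ones.
Within each level — desktop: 50.2% vs 54.9%; mobile: 1.6% vs 22.2% — Variant H is higher every time.

Variant H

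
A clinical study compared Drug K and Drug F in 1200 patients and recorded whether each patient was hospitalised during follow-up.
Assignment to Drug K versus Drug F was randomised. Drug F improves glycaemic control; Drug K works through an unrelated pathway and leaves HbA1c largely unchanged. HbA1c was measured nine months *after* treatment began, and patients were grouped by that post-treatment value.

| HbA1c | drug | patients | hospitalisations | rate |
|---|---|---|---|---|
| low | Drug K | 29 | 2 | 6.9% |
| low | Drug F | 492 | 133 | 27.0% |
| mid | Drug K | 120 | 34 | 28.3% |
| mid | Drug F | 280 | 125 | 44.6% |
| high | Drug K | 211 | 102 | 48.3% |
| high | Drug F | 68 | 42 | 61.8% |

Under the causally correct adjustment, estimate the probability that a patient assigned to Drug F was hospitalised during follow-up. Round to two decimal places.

HbA1c is downstream of the drug. One should not condition on a consequence of treatment, so the overall rates are the right comparison.
So P(outcome | do(Drug F)) is just the pooled rate for Drug F: 300/840 = 0.357.

0.36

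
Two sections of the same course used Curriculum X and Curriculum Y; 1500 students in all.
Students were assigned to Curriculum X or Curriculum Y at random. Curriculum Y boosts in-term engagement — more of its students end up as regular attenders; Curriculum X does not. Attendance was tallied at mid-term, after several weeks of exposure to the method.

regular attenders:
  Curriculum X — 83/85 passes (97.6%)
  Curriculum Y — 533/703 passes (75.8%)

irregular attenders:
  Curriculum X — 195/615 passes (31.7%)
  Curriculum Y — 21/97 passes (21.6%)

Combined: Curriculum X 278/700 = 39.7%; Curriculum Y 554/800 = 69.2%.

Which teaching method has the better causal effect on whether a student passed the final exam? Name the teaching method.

The stratified and pooled comparisons disagree (Curriculum X wins within each mid-term attendance; Curriculum Y wins overall), so the answer turns on the causal role of mid-term attendance.
Mid-term attendance here is a post-treatment variable shaped by the teaching method; conditioning on it would introduce bias rather than remove it. The overall comparison is the causal one.
Pooled: Curriculum X 39.7% vs Curriculum Y 69.2%; Curriculum Y is higher overall.

Curriculum Y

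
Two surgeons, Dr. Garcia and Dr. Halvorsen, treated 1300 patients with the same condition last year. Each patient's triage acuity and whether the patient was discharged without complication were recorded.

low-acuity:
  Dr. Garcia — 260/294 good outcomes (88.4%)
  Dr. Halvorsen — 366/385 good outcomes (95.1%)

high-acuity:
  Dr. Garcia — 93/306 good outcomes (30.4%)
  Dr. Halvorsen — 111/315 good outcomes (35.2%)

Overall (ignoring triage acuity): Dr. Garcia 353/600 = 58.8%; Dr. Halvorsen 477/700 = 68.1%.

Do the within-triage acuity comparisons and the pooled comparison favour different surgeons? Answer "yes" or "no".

Within each triage acuity level (low-acuity 88.4% vs 95.1%; high-acuity 30.4% vs 35.2%), Dr. Halvorsen has the higher rate every time. Pooled: 58.8% vs 68.1% — Dr. Halvorsen has the higher rate overall. They agree.

no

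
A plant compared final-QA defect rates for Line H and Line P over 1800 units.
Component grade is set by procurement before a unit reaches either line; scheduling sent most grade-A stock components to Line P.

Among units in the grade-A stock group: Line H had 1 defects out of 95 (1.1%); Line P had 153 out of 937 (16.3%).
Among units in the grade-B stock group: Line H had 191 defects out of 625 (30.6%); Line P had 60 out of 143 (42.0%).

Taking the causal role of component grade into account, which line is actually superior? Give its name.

Line H

Within every component grade level Line H has the lower rate, yet pooled Line P does — Simpson's reversal.
Component grade is set before the line has any effect — it is not caused by the line — and it independently drives the outcome. That makes it a confounder, so the causal comparison is within component grade levels.
Within each level — grade-A stock: 1.1% vs 16.3%; grade-B stock: 30.6% vs 42.0% — Line H is lower every time.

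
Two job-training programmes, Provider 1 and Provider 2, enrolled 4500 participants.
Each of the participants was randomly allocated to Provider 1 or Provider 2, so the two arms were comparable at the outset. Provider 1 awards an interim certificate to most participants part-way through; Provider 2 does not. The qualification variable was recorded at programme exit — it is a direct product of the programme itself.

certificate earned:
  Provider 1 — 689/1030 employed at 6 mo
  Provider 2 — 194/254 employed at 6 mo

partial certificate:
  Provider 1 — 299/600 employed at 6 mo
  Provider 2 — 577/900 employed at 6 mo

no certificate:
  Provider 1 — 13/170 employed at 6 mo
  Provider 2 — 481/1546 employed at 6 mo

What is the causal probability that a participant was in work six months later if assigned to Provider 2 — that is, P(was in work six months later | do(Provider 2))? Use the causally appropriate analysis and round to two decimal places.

Provider 2 is higher inside every qualification attained during the programme stratum but Provider 1 is higher in aggregate. Whether to stratify depends on how qualification attained during the programme relates to the programme.
Because the programme influences qualification attained during the programme, qualification attained during the programme is a post-treatment mediator, not a confounder. Stratifying on it would bias the estimate; the causal effect is the crude pooled difference.
So P(outcome | do(Provider 2)) is just the pooled rate for Provider 2: 1252/2700 = 0.464.

0.46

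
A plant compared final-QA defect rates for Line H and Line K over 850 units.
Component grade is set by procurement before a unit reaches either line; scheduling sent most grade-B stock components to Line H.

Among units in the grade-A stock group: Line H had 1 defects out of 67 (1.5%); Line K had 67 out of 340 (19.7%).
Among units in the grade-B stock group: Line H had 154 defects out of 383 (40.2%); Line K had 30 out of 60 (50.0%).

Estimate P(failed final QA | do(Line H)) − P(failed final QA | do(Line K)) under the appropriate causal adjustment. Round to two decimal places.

-0.14

The component grade-specific comparison favours Line H throughout, but the pooled figures favour Line K. The question is whether to condition on component grade.
Nothing the line does changes component grade; the imbalance is an allocation artefact. With component grade also predicting the outcome, the pooled figure is confounded, and the within-stratum comparison is the causal one.
Adjusting over the population distribution of component grade: 0.479·(0.015−0.197) + 0.521·(0.402−0.500) = -0.138.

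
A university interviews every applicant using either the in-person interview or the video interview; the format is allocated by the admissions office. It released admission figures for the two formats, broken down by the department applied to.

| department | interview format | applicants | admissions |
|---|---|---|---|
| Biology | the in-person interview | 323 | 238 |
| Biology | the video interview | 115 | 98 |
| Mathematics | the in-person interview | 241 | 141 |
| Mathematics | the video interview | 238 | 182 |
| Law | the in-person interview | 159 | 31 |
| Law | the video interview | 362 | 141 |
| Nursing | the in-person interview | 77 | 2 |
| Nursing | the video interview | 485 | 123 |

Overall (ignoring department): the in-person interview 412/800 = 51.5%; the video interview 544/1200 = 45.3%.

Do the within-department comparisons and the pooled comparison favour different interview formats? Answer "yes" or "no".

yes

Within each department level (Biology 73.7% vs 85.2%; Mathematics 58.5% vs 76.5%; Law 19.5% vs 39.0%; Nursing 2.6% vs 25.4%), the video interview has the higher rate every time. Pooled: 51.5% vs 45.3% — the in-person interview has the higher rate overall. The two comparisons disagree.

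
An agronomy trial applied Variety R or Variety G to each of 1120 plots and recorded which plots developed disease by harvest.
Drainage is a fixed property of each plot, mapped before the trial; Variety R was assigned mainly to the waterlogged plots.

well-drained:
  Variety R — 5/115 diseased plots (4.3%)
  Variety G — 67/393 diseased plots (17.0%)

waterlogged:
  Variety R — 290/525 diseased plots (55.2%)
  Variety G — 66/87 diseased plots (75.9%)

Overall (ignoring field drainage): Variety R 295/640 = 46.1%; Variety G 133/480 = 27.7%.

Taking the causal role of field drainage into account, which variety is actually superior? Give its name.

The field drainage-specific comparison favours Variety R throughout, but the pooled figures favour Variety G. The question is whether to condition on field drainage.
The imbalance in field drainage arose from how plots were allocated, not from anything the variety did; and field drainage independently affects the outcome. The pooled gap is confounded — condition on field drainage.
Within each level — well-drained: 4.3% vs 17.0%; waterlogged: 55.2% vs 75.9% — Variety R is lower every time.

Variety R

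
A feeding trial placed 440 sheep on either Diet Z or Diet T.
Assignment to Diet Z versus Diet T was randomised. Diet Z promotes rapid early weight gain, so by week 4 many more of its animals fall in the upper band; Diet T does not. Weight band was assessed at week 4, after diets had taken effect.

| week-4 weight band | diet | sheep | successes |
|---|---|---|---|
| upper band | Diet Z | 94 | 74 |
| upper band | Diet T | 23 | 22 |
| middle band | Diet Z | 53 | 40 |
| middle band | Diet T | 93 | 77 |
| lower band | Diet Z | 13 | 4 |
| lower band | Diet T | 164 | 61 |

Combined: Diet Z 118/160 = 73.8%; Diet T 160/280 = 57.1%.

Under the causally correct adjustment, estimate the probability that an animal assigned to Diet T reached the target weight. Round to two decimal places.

0.57

The week-4 weight band-specific comparison favours Diet T throughout, but the pooled figures favour Diet Z. The question is whether to condition on week-4 weight band.
The distribution of week-4 weight band is itself part of what the diet does — it is an intermediate outcome. Holding it fixed would remove that part of the effect; the total effect is the pooled difference.
So P(outcome | do(Diet T)) is just the pooled rate for Diet T: 160/280 = 0.571.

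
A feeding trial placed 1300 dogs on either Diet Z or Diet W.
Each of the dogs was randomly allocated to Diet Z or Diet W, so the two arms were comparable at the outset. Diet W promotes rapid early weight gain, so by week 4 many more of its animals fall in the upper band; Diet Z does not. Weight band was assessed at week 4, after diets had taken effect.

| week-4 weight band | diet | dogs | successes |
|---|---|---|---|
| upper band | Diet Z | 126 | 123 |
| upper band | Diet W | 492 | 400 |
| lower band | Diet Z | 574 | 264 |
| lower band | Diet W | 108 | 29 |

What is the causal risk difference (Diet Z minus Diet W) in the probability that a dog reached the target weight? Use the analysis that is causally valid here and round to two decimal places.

-0.16

The week-4 weight band-specific comparison favours Diet Z throughout, but the pooled figures favour Diet W. The question is whether to condition on week-4 weight band.
Week-4 weight band is recorded after the diet and is itself shifted by it — it sits on the causal path from diet to outcome. Conditioning on a mediator would strip out part of the effect we want; the pooled comparison gives the total causal effect.
The causal difference is the pooled difference: 0.553 − 0.715 = -0.162.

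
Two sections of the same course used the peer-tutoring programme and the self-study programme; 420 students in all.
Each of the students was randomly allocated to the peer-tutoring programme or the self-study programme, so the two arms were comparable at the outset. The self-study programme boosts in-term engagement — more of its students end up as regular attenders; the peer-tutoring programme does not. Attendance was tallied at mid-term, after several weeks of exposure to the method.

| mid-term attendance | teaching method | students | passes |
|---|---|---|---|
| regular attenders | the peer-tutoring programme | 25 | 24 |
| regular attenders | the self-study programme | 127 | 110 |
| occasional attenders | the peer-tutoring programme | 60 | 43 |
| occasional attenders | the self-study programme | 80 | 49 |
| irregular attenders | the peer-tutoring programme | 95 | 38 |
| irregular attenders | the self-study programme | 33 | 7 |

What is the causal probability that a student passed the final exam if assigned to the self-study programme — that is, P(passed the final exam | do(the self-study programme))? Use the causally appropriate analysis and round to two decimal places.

Within every mid-term attendance level the peer-tutoring programme has the higher rate, yet pooled the self-study programme does — Simpson's reversal.
Mid-term attendance is downstream of the teaching method. One should not condition on a consequence of treatment, so the overall rates are the right comparison.
So P(outcome | do(the self-study programme)) is just the pooled rate for the self-study programme: 166/240 = 0.692.

0.69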